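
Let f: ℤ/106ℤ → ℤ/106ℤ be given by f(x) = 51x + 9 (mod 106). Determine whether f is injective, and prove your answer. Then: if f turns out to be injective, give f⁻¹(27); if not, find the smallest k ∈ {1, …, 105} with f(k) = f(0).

44

Suppose f(s) = f(t) in ℤ/106ℤ. Then 51s + 9 ≡ 51t + 9 (mod 106), thus 51(s − t) ≡ 0 (mod 106).
Since gcd(51, 106) = 1, 51 is invertible modulo 106, therefore s − t ≡ 0 (mod 106), i.e. s = t.
Hence f is injective.
We now compute 51⁻¹ mod 106 explicitly. Euclid's algorithm: 106 = 2·51 + 4, 51 = 12·4 + 3, 4 = 1·3 + 1; back-substituting gives 1 = 79·51 − 38·106, so 51⁻¹ ≡ 79 (mod 106).
Since f is injective, we compute f⁻¹(27): solve 51x + 9 ≡ 27 (mod 106), i.e. 51x ≡ 18 (mod 106).
Multiplying by 51⁻¹ = 79 gives x ≡ 79·18 = 1422 = 13·106 + 44 ≡ 44 (mod 106).
Check: f(44) = 51·44 + 9 = 2253 = 21·106 + 27 ≡ 27 (mod 106).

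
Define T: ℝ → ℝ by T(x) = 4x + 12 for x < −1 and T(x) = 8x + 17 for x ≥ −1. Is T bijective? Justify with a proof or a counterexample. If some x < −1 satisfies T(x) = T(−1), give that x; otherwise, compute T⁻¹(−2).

Both pieces are strictly increasing (slopes 4 and 8), so each is injective on its own interval.
The left piece maps (−∞, −1) onto (−∞, 8); the right piece maps [−1, ∞) onto [9, ∞).
The images leave a gap (8 has no preimage), so T is not surjective, hence not bijective.
Because the two images are disjoint, no x < −1 has T(x) = T(−1), so we compute T⁻¹(−2): −2 lies in (−∞, 8), so solve 4x + 12 = −2: x = (−2 − 12)/4 = −7/2.

-7/2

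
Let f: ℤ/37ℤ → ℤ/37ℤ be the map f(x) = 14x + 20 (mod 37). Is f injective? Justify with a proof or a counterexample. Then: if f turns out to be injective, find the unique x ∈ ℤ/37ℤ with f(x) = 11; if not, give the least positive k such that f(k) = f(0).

2

Suppose f(s) = f(t) in ℤ/37ℤ. Then 14s + 20 ≡ 14t + 20 (mod 37), so 14(s − t) ≡ 0 (mod 37).
Since gcd(14, 37) = 1, 14 is invertible modulo 37, thus s − t ≡ 0 (mod 37), i.e. s = t.
So f is injective.
We now compute 14⁻¹ mod 37 explicitly. Euclid's algorithm: 37 = 2·14 + 9, 14 = 1·9 + 5, 9 = 1·5 + 4, 5 = 1·4 + 1; back-substituting gives 1 = 8·14 − 3·37, so 14⁻¹ ≡ 8 (mod 37).
Since f is injective, we find f⁻¹(11): we need 14x ≡ 11 − 20 ≡ 28 (mod 37). Using 14⁻¹ = 8: x ≡ 8·28 = 224 = 6·37 + 2, so x = 2.
Check: f(2) = 14·2 + 20 = 48 = 1·37 + 11 ≡ 11 (mod 37).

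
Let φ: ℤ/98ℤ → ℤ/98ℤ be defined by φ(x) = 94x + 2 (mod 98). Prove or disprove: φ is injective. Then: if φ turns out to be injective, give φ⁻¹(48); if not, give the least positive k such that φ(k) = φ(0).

Recall that φ is injective when φ(u) = φ(v) forces u = v.
We have gcd(94, 98) = 2 > 1. Taking u = 0 and v = 49: φ(0) = 2 and φ(49) = 94·49 + 2 = 4608 ≡ 2 (mod 98).
So φ(0) = φ(49) while 0 ≠ 49, therefore φ is not injective.
Since φ is not injective, we find the least positive k with φ(k) = φ(0): this means 94k ≡ 0 (mod 98), i.e. 98 ∣ 94k. Since gcd(94, 98) = 2, dividing through by 2 this holds exactly when 49 ∣ 47k, and as gcd(47, 49) = 1, exactly when 49 ∣ k.
The smallest positive such k is 49.

49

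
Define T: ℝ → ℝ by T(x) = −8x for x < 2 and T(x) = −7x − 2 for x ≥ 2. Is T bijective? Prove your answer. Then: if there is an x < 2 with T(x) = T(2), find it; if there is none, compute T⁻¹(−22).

Both pieces are strictly decreasing (slopes −8 and −7), so each is injective on its own interval.
The left piece maps (−∞, 2) onto (−16, ∞); the right piece maps [2, ∞) onto (−∞, −16].
Since −16 = −16, the images partition ℝ: T is injective and surjective, hence bijective.
Because the two images are disjoint, no x < 2 has T(x) = T(2), so we compute T⁻¹(−22): −22 lies in (−∞, −16], so solve −7x − 2 = −22: x = (−22 + 2)/(−7) = 20/7.

20/7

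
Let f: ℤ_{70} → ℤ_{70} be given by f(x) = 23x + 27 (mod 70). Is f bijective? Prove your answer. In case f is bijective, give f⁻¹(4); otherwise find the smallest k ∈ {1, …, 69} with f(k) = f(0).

By definition, f is injective when f(s) = f(t) forces s = t.
If f(s) = f(t), then 23s ≡ 23t (mod 70). Because gcd(23, 70) = 1, we may cancel 23 to get s ≡ t (mod 70).
We now compute 23⁻¹ mod 70 explicitly. Euclid's algorithm: 70 = 3·23 + 1; back-substituting gives 1 = 67·23 − 22·70, so 23⁻¹ ≡ 67 (mod 70).
For any y ∈ ℤ_{70}, x = 67(y − 27) mod 70 satisfies f(x) = 23·67(y − 27) + 27 ≡ y (since 23·67 ≡ 1 mod 70). So every y has a preimage.
Therefore f is bijective.
Since f is bijective, we find f⁻¹(4): we need 23x ≡ 4 − 27 ≡ 47 (mod 70). Using 23⁻¹ = 67: x ≡ 67·47 = 3149 = 44·70 + 69, so x = 69.
Check: f(69) = 23·69 + 27 = 1614 = 23·70 + 4 ≡ 4 (mod 70).

69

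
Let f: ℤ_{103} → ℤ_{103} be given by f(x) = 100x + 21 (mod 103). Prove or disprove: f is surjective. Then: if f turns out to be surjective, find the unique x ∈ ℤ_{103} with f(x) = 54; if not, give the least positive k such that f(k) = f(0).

Recall that surjectivity means every element of the codomain has a preimage under f.
Since gcd(100, 103) = 1, 100 is invertible modulo 103. Euclid's algorithm: 103 = 1·100 + 3, 100 = 33·3 + 1; back-substituting gives 1 = 34·100 − 33·103, so 100⁻¹ ≡ 34 (mod 103).
For any y ∈ ℤ_{103}, x = 34(y − 21) mod 103 satisfies f(x) = 100·34(y − 21) + 21 ≡ y (since 100·34 ≡ 1 mod 103). So every y has a preimage.
Therefore f is surjective.
Since f is surjective, we compute f⁻¹(54): solve 100x + 21 ≡ 54 (mod 103), i.e. 100x ≡ 33 (mod 103).
Multiplying by 100⁻¹ = 34 gives x ≡ 34·33 = 1122 = 10·103 + 92 ≡ 92 (mod 103).
Check: f(92) = 100·92 + 21 = 9221 = 89·103 + 54 ≡ 54 (mod 103).

92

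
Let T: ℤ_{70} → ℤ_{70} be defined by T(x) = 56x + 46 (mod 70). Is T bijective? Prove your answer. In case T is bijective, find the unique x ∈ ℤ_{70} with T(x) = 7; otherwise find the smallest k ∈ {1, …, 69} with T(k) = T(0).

Recall that T is injective when T(a) = T(b) forces a = b.
We have gcd(56, 70) = 14 > 1. Taking a = 0 and b = 5: T(0) = 46 and T(5) = 56·5 + 46 = 326 ≡ 46 (mod 70).
So T(0) = T(5) while 0 ≠ 5, hence T is not injective, hence not bijective.
Since T is not bijective, we find the least positive k with T(k) = T(0): this means 56k ≡ 0 (mod 70), i.e. 70 ∣ 56k. Since gcd(56, 70) = 14, dividing through by 14 this holds exactly when 5 ∣ 4k, and as gcd(4, 5) = 1, exactly when 5 ∣ k.
The smallest positive such k is 5.

5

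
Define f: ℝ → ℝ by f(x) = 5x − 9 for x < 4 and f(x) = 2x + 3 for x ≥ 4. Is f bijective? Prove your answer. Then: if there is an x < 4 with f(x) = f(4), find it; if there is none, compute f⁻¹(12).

Both pieces are strictly increasing (slopes 5 and 2), so each is injective on its own interval.
The left piece maps (−∞, 4) onto (−∞, 11); the right piece maps [4, ∞) onto [11, ∞).
Since 11 = 11, the images partition ℝ: f is injective and surjective, hence bijective.
Because the two images are disjoint, no x < 4 has f(x) = f(4), so we compute f⁻¹(12): 12 lies in [11, ∞), so solve 2x + 3 = 12: x = (12 − 3)/2 = 9/2.

9/2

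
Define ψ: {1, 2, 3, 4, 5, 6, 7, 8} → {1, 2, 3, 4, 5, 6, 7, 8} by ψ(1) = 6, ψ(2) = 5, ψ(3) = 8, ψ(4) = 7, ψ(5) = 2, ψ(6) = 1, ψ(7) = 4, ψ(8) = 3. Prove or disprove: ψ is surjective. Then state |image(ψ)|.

Every element of the codomain has a preimage: 1 = ψ(6), 2 = ψ(5), 3 = ψ(8), 4 = ψ(7), 5 = ψ(2), 6 = ψ(1), 7 = ψ(4), 8 = ψ(3).
Therefore ψ is surjective.
The image of ψ is {1, 2, 3, 4, 5, 6, 7, 8}, which has 8 elements.

8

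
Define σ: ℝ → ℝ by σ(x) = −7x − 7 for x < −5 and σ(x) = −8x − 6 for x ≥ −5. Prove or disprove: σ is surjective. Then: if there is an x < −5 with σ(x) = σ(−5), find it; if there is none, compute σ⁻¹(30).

-41/7

Both pieces are strictly decreasing (slopes −7 and −8), so each is injective on its own interval.
The left piece maps (−∞, −5) onto (28, ∞); the right piece maps [−5, ∞) onto (−∞, 34].
The union (28, ∞) ∪ (−∞, 34] covers ℝ, so σ is surjective.
For the follow-up: the images overlap, so an x < −5 with σ(x) = σ(−5) exists. σ(−5) = 34; solving −7x − 7 = 34 for x < −5 gives x = (34 + 7)/(−7) = −41/7.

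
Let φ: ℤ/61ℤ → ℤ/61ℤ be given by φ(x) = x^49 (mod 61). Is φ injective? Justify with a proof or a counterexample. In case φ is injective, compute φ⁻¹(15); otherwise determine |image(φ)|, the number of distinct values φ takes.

56

Since 61 is prime, the nonzero elements of ℤ/61ℤ form a cyclic group of order 60.
As gcd(49, 60) = 1, raising to the 49th power is a bijection on this group: if x_1^49 ≡ x_2^49 then (x_1x_2^{−1})^49 = 1, and the only element of order dividing gcd(49, 60) = 1 is 1, so x_1 = x_2.
With φ(0) = 0 this makes φ injective on all of ℤ/61ℤ, hence bijective (finite equal-size domain and codomain). In particular φ is injective.
Since φ is injective, we find the preimage of 15. The inverse of x ↦ x^49 on (ℤ/61ℤ)^× is x ↦ x^49, because 49·49 = 2401 = 40·60 + 1 ≡ 1 (mod 60) and x^{60} = 1 for x ≠ 0 (Fermat). So φ⁻¹(15) = 15^49 mod 61.
Repeated squaring mod 61: 15^1 ≡ 15, 15^2 ≡ 15² = 225 ≡ 42, 15^4 ≡ 42² = 1764 ≡ 56, 15^8 ≡ 56² = 3136 ≡ 25, 15^16 ≡ 25² = 625 ≡ 15, 15^32 ≡ 15² = 225 ≡ 42. Since 49 = 32 + 16 + 1, 15^49 ≡ 42·15·15: 42·15 = 630 ≡ 20, then 20·15 = 300 ≡ 56. So 15^49 ≡ 56 (mod 61).
Hence φ⁻¹(15) = 56.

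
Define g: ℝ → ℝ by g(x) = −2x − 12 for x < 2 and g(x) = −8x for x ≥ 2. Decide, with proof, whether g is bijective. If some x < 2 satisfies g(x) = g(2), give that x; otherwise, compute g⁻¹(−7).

-5/2

Both pieces are strictly decreasing (slopes −2 and −8), so each is injective on its own interval.
The left piece maps (−∞, 2) onto (−16, ∞); the right piece maps [2, ∞) onto (−∞, −16].
Since −16 = −16, the images partition ℝ: g is injective and surjective, hence bijective.
Because the two images are disjoint, no x < 2 has g(x) = g(2), so we compute g⁻¹(−7): −7 lies in (−16, ∞), so solve −2x − 12 = −7: x = (−7 + 12)/(−2) = −5/2.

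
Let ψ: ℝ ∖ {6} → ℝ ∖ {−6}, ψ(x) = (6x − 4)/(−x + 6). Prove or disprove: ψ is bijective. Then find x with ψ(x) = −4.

-10

Suppose ψ(u) = ψ(v). Cross-multiplying: (6u − 4)(−v + 6) = (6v − 4)(−u + 6).
Expanding both sides and cancelling the symmetric terms leaves 32·(u − v) = 0. Since 32 ≠ 0, u = v. Thus ψ is injective.
For any y ≠ −6, solving y(−x + 6) = 6x − 4 for x gives a well-defined x ≠ 6. So ψ is surjective.
So ψ is bijective.
Solving ψ(x) = −4: cross-multiplying gives 6x − 4 = −4(−x + 6), which rearranges to 2x = −20, so x = −10.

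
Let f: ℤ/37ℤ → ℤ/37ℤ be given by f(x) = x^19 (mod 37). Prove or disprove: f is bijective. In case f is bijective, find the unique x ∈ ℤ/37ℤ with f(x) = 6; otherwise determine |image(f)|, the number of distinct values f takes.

Since 37 is prime, the nonzero elements of ℤ/37ℤ form a cyclic group of order 36.
As gcd(19, 36) = 1, raising to the 19th power is a bijection on this group: if s^19 ≡ t^19 then (st^{−1})^19 = 1, and the only element of order dividing gcd(19, 36) = 1 is 1, so s = t.
With f(0) = 0 this makes f injective on all of ℤ/37ℤ, hence bijective (finite equal-size domain and codomain). In particular f is bijective.
Since f is bijective, we find the preimage of 6. The inverse of x ↦ x^19 on (ℤ/37ℤ)^× is x ↦ x^19, because 19·19 = 361 = 10·36 + 1 ≡ 1 (mod 36) and x^{36} = 1 for x ≠ 0 (Fermat). So f⁻¹(6) = 6^19 mod 37.
Repeated squaring mod 37: 6^1 ≡ 6, 6^2 ≡ 6² = 36, 6^4 ≡ 36² = 1296 ≡ 1, 6^8 ≡ 1² = 1, 6^16 ≡ 1² = 1. Since 19 = 16 + 2 + 1, 6^19 ≡ 1·36·6: 1·36 = 36, then 36·6 = 216 ≡ 31. So 6^19 ≡ 31 (mod 37).
Hence f⁻¹(6) = 31.

31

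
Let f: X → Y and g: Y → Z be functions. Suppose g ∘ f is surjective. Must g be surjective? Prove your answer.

Let c ∈ Z. Since g ∘ f is surjective, some a ∈ X has g(f(a)) = c. Then b = f(a) ∈ Y satisfies g(b) = c. So g is surjective.

surjective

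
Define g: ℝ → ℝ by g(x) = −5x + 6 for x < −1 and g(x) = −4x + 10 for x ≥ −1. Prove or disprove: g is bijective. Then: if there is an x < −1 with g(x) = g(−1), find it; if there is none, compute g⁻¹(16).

Both pieces are strictly decreasing (slopes −5 and −4), so each is injective on its own interval.
The left piece maps (−∞, −1) onto (11, ∞); the right piece maps [−1, ∞) onto (−∞, 14].
These images overlap. In particular g(−1) = 14 (right piece), and solving −5x + 6 = 14 on the left piece gives x = −8/5 < −1.
So g(−8/5) = g(−1) with −8/5 ≠ −1, and g is not injective, hence not bijective. This x = −8/5 is the requested value below −1.

-8/5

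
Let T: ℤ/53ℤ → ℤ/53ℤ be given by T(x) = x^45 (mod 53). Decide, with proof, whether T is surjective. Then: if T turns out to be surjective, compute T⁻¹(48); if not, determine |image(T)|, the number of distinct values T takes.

20

Since 53 is prime, the nonzero elements of ℤ/53ℤ form a cyclic group of order 52.
As gcd(45, 52) = 1, raising to the 45th power is a bijection on this group: if x_1^45 ≡ x_2^45 then (x_1x_2^{−1})^45 = 1, and the only element of order dividing gcd(45, 52) = 1 is 1, so x_1 = x_2.
With T(0) = 0 this makes T injective on all of ℤ/53ℤ, hence bijective (finite equal-size domain and codomain). In particular T is surjective.
Since T is surjective, we find the preimage of 48. The inverse of x ↦ x^45 on (ℤ/53ℤ)^× is x ↦ x^37, because 45·37 = 1665 = 32·52 + 1 ≡ 1 (mod 52) and x^{52} = 1 for x ≠ 0 (Fermat). So T⁻¹(48) = 48^37 mod 53.
Repeated squaring mod 53: 48^1 ≡ 48, 48^2 ≡ 48² = 2304 ≡ 25, 48^4 ≡ 25² = 625 ≡ 42, 48^8 ≡ 42² = 1764 ≡ 15, 48^16 ≡ 15² = 225 ≡ 13, 48^32 ≡ 13² = 169 ≡ 10. Since 37 = 32 + 4 + 1, 48^37 ≡ 10·42·48: 10·42 = 420 ≡ 49, then 49·48 = 2352 ≡ 20. So 48^37 ≡ 20 (mod 53).
Hence T⁻¹(48) = 20.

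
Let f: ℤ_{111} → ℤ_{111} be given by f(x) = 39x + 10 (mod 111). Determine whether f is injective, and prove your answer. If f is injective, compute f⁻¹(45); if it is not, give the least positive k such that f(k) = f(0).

Recall that injectivity means: for all u, v in the domain, f(u) = f(v) implies u = v.
We have gcd(39, 111) = 3 > 1. Taking u = 0 and v = 37: f(0) = 10 and f(37) = 39·37 + 10 = 1453 ≡ 10 (mod 111).
So f(0) = f(37) while 0 ≠ 37, so f is not injective.
Since f is not injective, we find the least positive k with f(k) = f(0): this means 39k ≡ 0 (mod 111), i.e. 111 ∣ 39k. Since gcd(39, 111) = 3, dividing through by 3 this holds exactly when 37 ∣ 13k, and as gcd(13, 37) = 1, exactly when 37 ∣ k.
The smallest positive such k is 37.

37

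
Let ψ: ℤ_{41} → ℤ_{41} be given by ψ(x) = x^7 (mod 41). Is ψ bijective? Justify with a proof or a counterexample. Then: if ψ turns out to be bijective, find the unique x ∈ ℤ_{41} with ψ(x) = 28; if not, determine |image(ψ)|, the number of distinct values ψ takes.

Since 41 is prime, the nonzero elements of ℤ_{41} form a cyclic group of order 40.
As gcd(7, 40) = 1, raising to the 7th power is a bijection on this group: if a^7 ≡ b^7 then (ab^{−1})^7 = 1, and the only element of order dividing gcd(7, 40) = 1 is 1, so a = b.
With ψ(0) = 0 this makes ψ injective on all of ℤ_{41}, hence bijective (finite equal-size domain and codomain). In particular ψ is bijective.
Since ψ is bijective, we find the preimage of 28. The inverse of x ↦ x^7 on (ℤ_{41})^× is x ↦ x^23, because 7·23 = 161 = 4·40 + 1 ≡ 1 (mod 40) and x^{40} = 1 for x ≠ 0 (Fermat). So ψ⁻¹(28) = 28^23 mod 41.
Repeated squaring mod 41: 28^1 ≡ 28, 28^2 ≡ 28² = 784 ≡ 5, 28^4 ≡ 5² = 25, 28^8 ≡ 25² = 625 ≡ 10, 28^16 ≡ 10² = 100 ≡ 18. Since 23 = 16 + 4 + 2 + 1, 28^23 ≡ 18·25·5·28: 18·25 = 450 ≡ 40, then 40·5 = 200 ≡ 36, then 36·28 = 1008 ≡ 24. So 28^23 ≡ 24 (mod 41).
Hence ψ⁻¹(28) = 24.

24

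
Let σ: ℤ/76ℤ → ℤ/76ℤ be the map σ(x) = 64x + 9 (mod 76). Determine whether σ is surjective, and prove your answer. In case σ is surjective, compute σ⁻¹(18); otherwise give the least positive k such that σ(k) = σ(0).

19

Since gcd(64, 76) = 4, we have 64x ≡ 0 (mod 4) for all x, so σ(x) ≡ 1 (mod 4).
But 0 ≢ 1 (mod 4), so 0 ∈ ℤ/76ℤ has no preimage. Therefore σ is not surjective.
Since σ is not surjective, we find the least positive k with σ(k) = σ(0): this means 64k ≡ 0 (mod 76), i.e. 76 ∣ 64k. Since gcd(64, 76) = 4, dividing through by 4 this holds exactly when 19 ∣ 16k, and as gcd(16, 19) = 1, exactly when 19 ∣ k.
The smallest positive such k is 19.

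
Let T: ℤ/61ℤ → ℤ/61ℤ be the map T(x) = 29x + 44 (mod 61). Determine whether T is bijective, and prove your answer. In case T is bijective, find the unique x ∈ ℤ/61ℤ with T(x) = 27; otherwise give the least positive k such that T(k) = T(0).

52

By definition, T is injective when T(x_1) = T(x_2) forces x_1 = x_2.
If T(x_1) = T(x_2), then 29x_1 ≡ 29x_2 (mod 61). Because gcd(29, 61) = 1, we may cancel 29 to get x_1 ≡ x_2 (mod 61).
We now compute 29⁻¹ mod 61 explicitly. Euclid's algorithm: 61 = 2·29 + 3, 29 = 9·3 + 2, 3 = 1·2 + 1; back-substituting gives 1 = 40·29 − 19·61, so 29⁻¹ ≡ 40 (mod 61).
For any y ∈ ℤ/61ℤ, x = 40(y − 44) mod 61 satisfies T(x) = 29·40(y − 44) + 44 ≡ y (since 29·40 ≡ 1 mod 61). So every y has a preimage.
Therefore T is bijective.
Since T is bijective, we compute T⁻¹(27): solve 29x + 44 ≡ 27 (mod 61), i.e. 29x ≡ 44 (mod 61).
Multiplying by 29⁻¹ = 40 gives x ≡ 40·44 = 1760 = 28·61 + 52 ≡ 52 (mod 61).
Check: T(52) = 29·52 + 44 = 1552 = 25·61 + 27 ≡ 27 (mod 61).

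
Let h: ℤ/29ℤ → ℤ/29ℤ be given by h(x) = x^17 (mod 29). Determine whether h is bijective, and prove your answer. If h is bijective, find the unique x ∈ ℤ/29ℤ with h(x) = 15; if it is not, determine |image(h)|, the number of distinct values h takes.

10

Since 29 is prime, the nonzero elements of ℤ/29ℤ form a cyclic group of order 28.
As gcd(17, 28) = 1, raising to the 17th power is a bijection on this group: if a^17 ≡ b^17 then (ab^{−1})^17 = 1, and the only element of order dividing gcd(17, 28) = 1 is 1, so a = b.
With h(0) = 0 this makes h injective on all of ℤ/29ℤ, hence bijective (finite equal-size domain and codomain). In particular h is bijective.
Since h is bijective, we find the preimage of 15. The inverse of x ↦ x^17 on (ℤ/29ℤ)^× is x ↦ x^5, because 17·5 = 85 = 3·28 + 1 ≡ 1 (mod 28) and x^{28} = 1 for x ≠ 0 (Fermat). So h⁻¹(15) = 15^5 mod 29.
Repeated squaring mod 29: 15^1 ≡ 15, 15^2 ≡ 15² = 225 ≡ 22, 15^4 ≡ 22² = 484 ≡ 20. Since 5 = 4 + 1, 15^5 ≡ 20·15: 20·15 = 300 ≡ 10. So 15^5 ≡ 10 (mod 29).
Hence h⁻¹(15) = 10.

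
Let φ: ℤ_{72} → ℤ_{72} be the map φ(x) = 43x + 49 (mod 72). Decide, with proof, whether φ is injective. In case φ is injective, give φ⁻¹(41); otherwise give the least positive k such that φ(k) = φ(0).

Recall: φ is injective when φ(u) = φ(v) forces u = v.
Suppose φ(u) = φ(v) in ℤ_{72}. Then 43u + 49 ≡ 43v + 49 (mod 72), so 43(u − v) ≡ 0 (mod 72).
Since gcd(43, 72) = 1, 43 is invertible modulo 72, so u − v ≡ 0 (mod 72), i.e. u = v.
Thus φ is injective.
We now compute 43⁻¹ mod 72 explicitly. Euclid's algorithm: 72 = 1·43 + 29, 43 = 1·29 + 14, 29 = 2·14 + 1; back-substituting gives 1 = 67·43 − 40·72, so 43⁻¹ ≡ 67 (mod 72).
Since φ is injective, we compute φ⁻¹(41): solve 43x + 49 ≡ 41 (mod 72), i.e. 43x ≡ 64 (mod 72).
Multiplying by 43⁻¹ = 67 gives x ≡ 67·64 = 4288 = 59·72 + 40 ≡ 40 (mod 72).
Check: φ(40) = 43·40 + 49 = 1769 = 24·72 + 41 ≡ 41 (mod 72).

40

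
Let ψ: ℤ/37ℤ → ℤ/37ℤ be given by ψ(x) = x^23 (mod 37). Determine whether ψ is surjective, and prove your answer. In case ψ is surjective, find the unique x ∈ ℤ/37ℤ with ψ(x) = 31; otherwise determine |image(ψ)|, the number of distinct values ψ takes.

6

Since 37 is prime, the nonzero elements of ℤ/37ℤ form a cyclic group of order 36.
As gcd(23, 36) = 1, raising to the 23rd power is a bijection on this group: if s^23 ≡ t^23 then (st^{−1})^23 = 1, and the only element of order dividing gcd(23, 36) = 1 is 1, so s = t.
With ψ(0) = 0 this makes ψ injective on all of ℤ/37ℤ, hence bijective (finite equal-size domain and codomain). In particular ψ is surjective.
Since ψ is surjective, we find the preimage of 31. The inverse of x ↦ x^23 on (ℤ/37ℤ)^× is x ↦ x^11, because 23·11 = 253 = 7·36 + 1 ≡ 1 (mod 36) and x^{36} = 1 for x ≠ 0 (Fermat). So ψ⁻¹(31) = 31^11 mod 37.
Repeated squaring mod 37: 31^1 ≡ 31, 31^2 ≡ 31² = 961 ≡ 36, 31^4 ≡ 36² = 1296 ≡ 1, 31^8 ≡ 1² = 1. Since 11 = 8 + 2 + 1, 31^11 ≡ 1·36·31: 1·36 = 36, then 36·31 = 1116 ≡ 6. So 31^11 ≡ 6 (mod 37).
Hence ψ⁻¹(31) = 6.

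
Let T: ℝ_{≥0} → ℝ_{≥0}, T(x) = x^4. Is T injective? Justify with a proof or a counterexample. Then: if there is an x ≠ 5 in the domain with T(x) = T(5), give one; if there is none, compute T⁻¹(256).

On ℝ_{≥0}, x ↦ x^4 is strictly increasing, so T(a) = T(b) forces a = b. Hence T is injective.
Since x ↦ x^4 is strictly increasing on ℝ_{≥0}, it is injective there, so no x ≠ 5 in the domain has T(x) = T(5). We therefore compute T⁻¹(256) = 256^{1/4} = 4 (indeed 4^4 = 256).

4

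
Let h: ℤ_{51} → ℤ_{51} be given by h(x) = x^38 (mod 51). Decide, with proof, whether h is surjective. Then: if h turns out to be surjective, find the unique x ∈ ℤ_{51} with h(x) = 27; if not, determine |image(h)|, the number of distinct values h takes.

h(7): Repeated squaring mod 51: 7^1 ≡ 7, 7^2 ≡ 7² = 49, 7^4 ≡ 49² = 2401 ≡ 4, 7^8 ≡ 4² = 16, 7^16 ≡ 16² = 256 ≡ 1, 7^32 ≡ 1² = 1. Since 38 = 32 + 4 + 2, 7^38 ≡ 1·4·49: 1·4 = 4, then 4·49 = 196 ≡ 43. So 7^38 ≡ 43 (mod 51).
h(10): Repeated squaring mod 51: 10^1 ≡ 10, 10^2 ≡ 10² = 100 ≡ 49, 10^4 ≡ 49² = 2401 ≡ 4, 10^8 ≡ 4² = 16, 10^16 ≡ 16² = 256 ≡ 1, 10^32 ≡ 1² = 1. Since 38 = 32 + 4 + 2, 10^38 ≡ 1·4·49: 1·4 = 4, then 4·49 = 196 ≡ 43. So 10^38 ≡ 43 (mod 51).
So h(7) = h(10) = 43 while 7 ≠ 10, thus h is not injective.
A non-injective map from the 51-element set ℤ_{51} to itself takes at most 50 distinct values, so it cannot be surjective. Thus h is not surjective.
Since h is not surjective, we determine |image(h)|. Computing x^38 mod 51 for each x (by repeated squaring, reducing mod 51 at every step), the values h(0), h(1), …, h(50) are: 0, 1, 13, 15, 16, 19, 42, 43, 4, 21, 43, 25, 36, 16, 49, 30, 1, 34, 18, 13, 49, 33, 19, 25, 9, 4, 4, 9, 25, 19, 33, 49, 13, 18, 34, 1, 30, 49, 16, 36, 25, 43, 21, 4, 43, 42, 19, 16, 15, 13, 1.
The distinct values are {0, 1, 4, 9, 13, 15, 16, 18, 19, 21, 25, 30, 33, 34, 36, 42, 43, 49}; there are 18 of them.

18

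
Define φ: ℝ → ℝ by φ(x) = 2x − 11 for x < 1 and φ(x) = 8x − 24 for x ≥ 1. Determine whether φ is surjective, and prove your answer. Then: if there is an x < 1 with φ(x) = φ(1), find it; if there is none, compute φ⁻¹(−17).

-5/2

Both pieces are strictly increasing (slopes 2 and 8), so each is injective on its own interval.
The left piece maps (−∞, 1) onto (−∞, −9); the right piece maps [1, ∞) onto [−16, ∞).
The union (−∞, −9) ∪ [−16, ∞) covers ℝ, so φ is surjective.
For the follow-up: the images overlap, so an x < 1 with φ(x) = φ(1) exists. φ(1) = −16; solving 2x − 11 = −16 for x < 1 gives x = (−16 + 11)/2 = −5/2.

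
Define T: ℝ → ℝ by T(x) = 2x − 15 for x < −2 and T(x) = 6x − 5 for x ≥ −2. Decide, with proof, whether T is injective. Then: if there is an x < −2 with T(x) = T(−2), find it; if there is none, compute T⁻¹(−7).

Both pieces are strictly increasing (slopes 2 and 6), so each is injective on its own interval.
The left piece maps (−∞, −2) onto (−∞, −19); the right piece maps [−2, ∞) onto [−17, ∞).
These images are disjoint, so no value is attained by both pieces. So T is injective.
Because the two images are disjoint, no x < −2 has T(x) = T(−2), so we compute T⁻¹(−7): −7 lies in [−17, ∞), so solve 6x − 5 = −7: x = (−7 + 5)/6 = −1/3.

-1/3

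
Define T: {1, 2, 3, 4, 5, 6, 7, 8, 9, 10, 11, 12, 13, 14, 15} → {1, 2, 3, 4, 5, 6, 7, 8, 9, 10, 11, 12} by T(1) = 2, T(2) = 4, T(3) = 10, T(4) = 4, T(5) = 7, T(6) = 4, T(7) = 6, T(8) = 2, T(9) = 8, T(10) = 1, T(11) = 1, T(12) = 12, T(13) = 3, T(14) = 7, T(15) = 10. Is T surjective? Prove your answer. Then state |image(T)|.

9

No element maps to 5, so T is not surjective.
The image of T is {1, 2, 3, 4, 6, 7, 8, 10, 12}, which has 9 elements.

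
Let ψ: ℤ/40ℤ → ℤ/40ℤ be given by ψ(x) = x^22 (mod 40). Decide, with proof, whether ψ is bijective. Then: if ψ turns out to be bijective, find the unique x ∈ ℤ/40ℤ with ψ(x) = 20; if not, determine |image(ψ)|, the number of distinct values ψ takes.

6

ψ(4): Repeated squaring mod 40: 4^1 ≡ 4, 4^2 ≡ 4² = 16, 4^4 ≡ 16² = 256 ≡ 16, 4^8 ≡ 16² = 256 ≡ 16, 4^16 ≡ 16² = 256 ≡ 16. Since 22 = 16 + 4 + 2, 4^22 ≡ 16·16·16: 16·16 = 256 ≡ 16, then 16·16 = 256 ≡ 16. So 4^22 ≡ 16 (mod 40).
ψ(6): Repeated squaring mod 40: 6^1 ≡ 6, 6^2 ≡ 6² = 36, 6^4 ≡ 36² = 1296 ≡ 16, 6^8 ≡ 16² = 256 ≡ 16, 6^16 ≡ 16² = 256 ≡ 16. Since 22 = 16 + 4 + 2, 6^22 ≡ 16·16·36: 16·16 = 256 ≡ 16, then 16·36 = 576 ≡ 16. So 6^22 ≡ 16 (mod 40).
So ψ(4) = ψ(6) = 16 while 4 ≠ 6, thus ψ is not injective, hence not bijective.
Since ψ is not bijective, we determine |image(ψ)|. Computing x^22 mod 40 for each x (by repeated squaring, reducing mod 40 at every step), the values ψ(0), ψ(1), …, ψ(39) are: 0, 1, 24, 9, 16, 25, 16, 9, 24, 1, 0, 1, 24, 9, 16, 25, 16, 9, 24, 1, 0, 1, 24, 9, 16, 25, 16, 9, 24, 1, 0, 1, 24, 9, 16, 25, 16, 9, 24, 1.
The distinct values are {0, 1, 9, 16, 24, 25}; there are 6 of them.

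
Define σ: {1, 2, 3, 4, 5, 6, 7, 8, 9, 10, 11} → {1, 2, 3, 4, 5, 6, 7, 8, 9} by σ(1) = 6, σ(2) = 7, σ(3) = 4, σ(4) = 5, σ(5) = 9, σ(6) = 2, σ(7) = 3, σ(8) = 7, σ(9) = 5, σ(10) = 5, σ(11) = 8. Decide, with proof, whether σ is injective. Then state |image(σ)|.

8

σ(2) = 7 = σ(8) with 2 ≠ 8, so σ is not injective.
The image of σ is {2, 3, 4, 5, 6, 7, 8, 9}, which has 8 elements.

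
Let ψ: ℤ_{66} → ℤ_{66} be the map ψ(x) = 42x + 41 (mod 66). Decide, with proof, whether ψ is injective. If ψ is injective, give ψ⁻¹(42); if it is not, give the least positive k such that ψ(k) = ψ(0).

11

We have gcd(42, 66) = 6 > 1. Taking u = 0 and v = 11: ψ(0) = 41 and ψ(11) = 42·11 + 41 = 503 ≡ 41 (mod 66).
So ψ(0) = ψ(11) while 0 ≠ 11, therefore ψ is not injective.
Since ψ is not injective, we find the least positive k with ψ(k) = ψ(0): this means 42k ≡ 0 (mod 66), i.e. 66 ∣ 42k. Since gcd(42, 66) = 6, dividing through by 6 this holds exactly when 11 ∣ 7k, and as gcd(7, 11) = 1, exactly when 11 ∣ k.
The smallest positive such k is 11.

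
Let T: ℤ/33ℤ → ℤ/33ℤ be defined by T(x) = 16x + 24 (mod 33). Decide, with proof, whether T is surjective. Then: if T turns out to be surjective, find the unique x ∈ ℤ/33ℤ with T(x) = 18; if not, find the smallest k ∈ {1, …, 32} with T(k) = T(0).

Since gcd(16, 33) = 1, 16 is invertible modulo 33. Euclid's algorithm: 33 = 2·16 + 1; back-substituting gives 1 = 31·16 − 15·33, so 16⁻¹ ≡ 31 (mod 33).
For any y ∈ ℤ/33ℤ, x = 31(y − 24) mod 33 satisfies T(x) = 16·31(y − 24) + 24 ≡ y (since 16·31 ≡ 1 mod 33). So every y has a preimage.
Therefore T is surjective.
Since T is surjective, we compute T⁻¹(18): solve 16x + 24 ≡ 18 (mod 33), i.e. 16x ≡ 27 (mod 33).
Multiplying by 16⁻¹ = 31 gives x ≡ 31·27 = 837 = 25·33 + 12 ≡ 12 (mod 33).
Check: T(12) = 16·12 + 24 = 216 = 6·33 + 18 ≡ 18 (mod 33).

12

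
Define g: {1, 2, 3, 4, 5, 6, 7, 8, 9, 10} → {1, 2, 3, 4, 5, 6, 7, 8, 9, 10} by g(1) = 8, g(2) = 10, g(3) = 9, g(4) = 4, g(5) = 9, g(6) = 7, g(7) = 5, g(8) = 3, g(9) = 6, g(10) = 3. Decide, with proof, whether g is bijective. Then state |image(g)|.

8

g(3) = 9 = g(5) with 3 ≠ 5, so g is not injective, hence not bijective.
The image of g is {3, 4, 5, 6, 7, 8, 9, 10}, which has 8 elements.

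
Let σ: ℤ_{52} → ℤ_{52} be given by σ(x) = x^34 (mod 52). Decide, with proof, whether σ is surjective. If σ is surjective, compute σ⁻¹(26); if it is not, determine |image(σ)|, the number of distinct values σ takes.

14

σ(12): Repeated squaring mod 52: 12^1 ≡ 12, 12^2 ≡ 12² = 144 ≡ 40, 12^4 ≡ 40² = 1600 ≡ 40, 12^8 ≡ 40² = 1600 ≡ 40, 12^16 ≡ 40² = 1600 ≡ 40, 12^32 ≡ 40² = 1600 ≡ 40. Since 34 = 32 + 2, 12^34 ≡ 40·40: 40·40 = 1600 ≡ 40. So 12^34 ≡ 40 (mod 52).
σ(14): Repeated squaring mod 52: 14^1 ≡ 14, 14^2 ≡ 14² = 196 ≡ 40, 14^4 ≡ 40² = 1600 ≡ 40, 14^8 ≡ 40² = 1600 ≡ 40, 14^16 ≡ 40² = 1600 ≡ 40, 14^32 ≡ 40² = 1600 ≡ 40. Since 34 = 32 + 2, 14^34 ≡ 40·40: 40·40 = 1600 ≡ 40. So 14^34 ≡ 40 (mod 52).
So σ(12) = σ(14) = 40 while 12 ≠ 14, so σ is not injective.
A non-injective map from the 52-element set ℤ_{52} to itself takes at most 51 distinct values, so it cannot be surjective. Hence σ is not surjective.
Since σ is not surjective, we determine |image(σ)|. Computing x^34 mod 52 for each x (by repeated squaring, reducing mod 52 at every step), the values σ(0), σ(1), …, σ(51) are: 0, 1, 36, 29, 48, 25, 4, 17, 12, 9, 16, 49, 40, 13, 40, 49, 16, 9, 12, 17, 4, 25, 48, 29, 36, 1, 0, 1, 36, 29, 48, 25, 4, 17, 12, 9, 16, 49, 40, 13, 40, 49, 16, 9, 12, 17, 4, 25, 48, 29, 36, 1.
The distinct values are {0, 1, 4, 9, 12, 13, 16, 17, 25, 29, 36, 40, 48, 49}; there are 14 of them.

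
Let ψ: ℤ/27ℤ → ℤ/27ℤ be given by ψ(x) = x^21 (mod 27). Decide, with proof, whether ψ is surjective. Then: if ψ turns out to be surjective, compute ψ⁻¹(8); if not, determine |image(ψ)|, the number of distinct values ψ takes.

7

ψ(0) = 0^21 = 0.
ψ(3): Repeated squaring mod 27: 3^1 ≡ 3, 3^2 ≡ 3² = 9, 3^4 ≡ 9² = 81 ≡ 0, 3^8 ≡ 0² = 0, 3^16 ≡ 0² = 0. Since 21 = 16 + 4 + 1, 3^21 ≡ 0·0·3: 0·0 = 0, then 0·3 = 0. So 3^21 ≡ 0 (mod 27).
So ψ(0) = ψ(3) = 0 while 0 ≠ 3, thus ψ is not injective.
A non-injective map from the 27-element set ℤ/27ℤ to itself takes at most 26 distinct values, so it cannot be surjective. Thus ψ is not surjective.
Since ψ is not surjective, we determine |image(ψ)|. Computing x^21 mod 27 for each x (by repeated squaring, reducing mod 27 at every step), the values ψ(0), ψ(1), …, ψ(26) are: 0, 1, 8, 0, 10, 17, 0, 19, 26, 0, 1, 8, 0, 10, 17, 0, 19, 26, 0, 1, 8, 0, 10, 17, 0, 19, 26.
The distinct values are {0, 1, 8, 10, 17, 19, 26}; there are 7 of them.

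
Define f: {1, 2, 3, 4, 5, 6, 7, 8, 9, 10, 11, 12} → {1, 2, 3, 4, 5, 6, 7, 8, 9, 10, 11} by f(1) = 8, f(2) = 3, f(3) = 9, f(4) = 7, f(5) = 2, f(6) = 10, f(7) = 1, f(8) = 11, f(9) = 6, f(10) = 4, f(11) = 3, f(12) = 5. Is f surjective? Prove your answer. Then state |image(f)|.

11

Every element of the codomain has a preimage: 1 = f(7), 2 = f(5), 3 = f(2), 4 = f(10), 5 = f(12), 6 = f(9), 7 = f(4), 8 = f(1), 9 = f(3), 10 = f(6), 11 = f(8).
Thus f is surjective.
The image of f is {1, 2, 3, 4, 5, 6, 7, 8, 9, 10, 11}, which has 11 elements.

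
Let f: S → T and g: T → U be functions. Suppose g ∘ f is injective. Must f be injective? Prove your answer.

injective

Suppose f(s) = f(t). Applying g: (g ∘ f)(s) = (g ∘ f)(t). Since g ∘ f is injective, s = t. Thus f is injective.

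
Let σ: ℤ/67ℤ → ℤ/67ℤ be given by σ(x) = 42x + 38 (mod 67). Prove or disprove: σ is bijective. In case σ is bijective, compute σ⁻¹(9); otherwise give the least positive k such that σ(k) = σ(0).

If σ(a) = σ(b), then 42a ≡ 42b (mod 67). Because gcd(42, 67) = 1, we may cancel 42 to get a ≡ b (mod 67).
We now compute 42⁻¹ mod 67 explicitly. Euclid's algorithm: 67 = 1·42 + 25, 42 = 1·25 + 17, 25 = 1·17 + 8, 17 = 2·8 + 1; back-substituting gives 1 = 8·42 − 5·67, so 42⁻¹ ≡ 8 (mod 67).
For any y ∈ ℤ/67ℤ, x = 8(y − 38) mod 67 satisfies σ(x) = 42·8(y − 38) + 38 ≡ y (since 42·8 ≡ 1 mod 67). So every y has a preimage.
Hence σ is bijective.
Since σ is bijective, we compute σ⁻¹(9): solve 42x + 38 ≡ 9 (mod 67), i.e. 42x ≡ 38 (mod 67).
Multiplying by 42⁻¹ = 8 gives x ≡ 8·38 = 304 = 4·67 + 36 ≡ 36 (mod 67).
Check: σ(36) = 42·36 + 38 = 1550 = 23·67 + 9 ≡ 9 (mod 67).

36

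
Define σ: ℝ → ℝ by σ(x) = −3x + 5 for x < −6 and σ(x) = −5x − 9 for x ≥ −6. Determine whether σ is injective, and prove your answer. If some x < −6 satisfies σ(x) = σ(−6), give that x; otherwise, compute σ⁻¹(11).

Both pieces are strictly decreasing (slopes −3 and −5), so each is injective on its own interval.
The left piece maps (−∞, −6) onto (23, ∞); the right piece maps [−6, ∞) onto (−∞, 21].
These images are disjoint, so no value is attained by both pieces. Thus σ is injective.
Because the two images are disjoint, no x < −6 has σ(x) = σ(−6), so we compute σ⁻¹(11): 11 lies in (−∞, 21], so solve −5x − 9 = 11: x = (11 + 9)/(−5) = −4.

-4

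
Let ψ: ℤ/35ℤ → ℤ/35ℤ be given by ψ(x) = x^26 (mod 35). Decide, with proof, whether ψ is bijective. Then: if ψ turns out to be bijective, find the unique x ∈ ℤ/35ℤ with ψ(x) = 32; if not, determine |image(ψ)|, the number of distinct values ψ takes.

ψ(1) = 1^26 = 1.
ψ(6): Repeated squaring mod 35: 6^1 ≡ 6, 6^2 ≡ 6² = 36 ≡ 1, 6^4 ≡ 1² = 1, 6^8 ≡ 1² = 1, 6^16 ≡ 1² = 1. Since 26 = 16 + 8 + 2, 6^26 ≡ 1·1·1: 1·1 = 1, then 1·1 = 1. So 6^26 ≡ 1 (mod 35).
So ψ(1) = ψ(6) = 1 while 1 ≠ 6, hence ψ is not injective, hence not bijective.
Since ψ is not bijective, we determine |image(ψ)|. Computing x^26 mod 35 for each x (by repeated squaring, reducing mod 35 at every step), the values ψ(0), ψ(1), …, ψ(34) are: 0, 1, 4, 9, 16, 25, 1, 14, 29, 11, 30, 16, 4, 29, 21, 15, 11, 9, 9, 11, 15, 21, 29, 4, 16, 30, 11, 29, 14, 1, 25, 16, 9, 4, 1.
The distinct values are {0, 1, 4, 9, 11, 14, 15, 16, 21, 25, 29, 30}; there are 12 of them.

12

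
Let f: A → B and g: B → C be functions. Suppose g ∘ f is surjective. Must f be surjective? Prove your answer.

not surjective

No. Take A = {1, 2}, B = {1, 2, 3, 4}, C = {1}, f(a) = 1 for every a ∈ A, and g(b) = 1 for every b ∈ B.
Then g ∘ f is surjective onto {1}, but 4 ∈ B has no preimage under f, so f is not surjective.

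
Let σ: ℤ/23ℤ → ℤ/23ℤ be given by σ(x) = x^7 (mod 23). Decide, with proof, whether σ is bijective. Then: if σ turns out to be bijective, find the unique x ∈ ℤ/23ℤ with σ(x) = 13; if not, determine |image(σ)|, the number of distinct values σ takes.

2

Since 23 is prime, the nonzero elements of ℤ/23ℤ form a cyclic group of order 22.
As gcd(7, 22) = 1, raising to the 7th power is a bijection on this group: if a^7 ≡ b^7 then (ab^{−1})^7 = 1, and the only element of order dividing gcd(7, 22) = 1 is 1, so a = b.
With σ(0) = 0 this makes σ injective on all of ℤ/23ℤ, hence bijective (finite equal-size domain and codomain). In particular σ is bijective.
Since σ is bijective, we find the preimage of 13. The inverse of x ↦ x^7 on (ℤ/23ℤ)^× is x ↦ x^19, because 7·19 = 133 = 6·22 + 1 ≡ 1 (mod 22) and x^{22} = 1 for x ≠ 0 (Fermat). So σ⁻¹(13) = 13^19 mod 23.
Repeated squaring mod 23: 13^1 ≡ 13, 13^2 ≡ 13² = 169 ≡ 8, 13^4 ≡ 8² = 64 ≡ 18, 13^8 ≡ 18² = 324 ≡ 2, 13^16 ≡ 2² = 4. Since 19 = 16 + 2 + 1, 13^19 ≡ 4·8·13: 4·8 = 32 ≡ 9, then 9·13 = 117 ≡ 2. So 13^19 ≡ 2 (mod 23).
Hence σ⁻¹(13) = 2.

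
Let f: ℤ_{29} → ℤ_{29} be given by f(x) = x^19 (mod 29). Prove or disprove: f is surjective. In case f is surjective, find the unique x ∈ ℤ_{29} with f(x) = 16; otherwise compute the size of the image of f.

Since 29 is prime, the nonzero elements of ℤ_{29} form a cyclic group of order 28.
As gcd(19, 28) = 1, raising to the 19th power is a bijection on this group: if a^19 ≡ b^19 then (ab^{−1})^19 = 1, and the only element of order dividing gcd(19, 28) = 1 is 1, so a = b.
With f(0) = 0 this makes f injective on all of ℤ_{29}, hence bijective (finite equal-size domain and codomain). In particular f is surjective.
Since f is surjective, we find the preimage of 16. The inverse of x ↦ x^19 on (ℤ_{29})^× is x ↦ x^3, because 19·3 = 57 = 2·28 + 1 ≡ 1 (mod 28) and x^{28} = 1 for x ≠ 0 (Fermat). So f⁻¹(16) = 16^3 mod 29.
Repeated squaring mod 29: 16^1 ≡ 16, 16^2 ≡ 16² = 256 ≡ 24. Since 3 = 2 + 1, 16^3 ≡ 24·16: 24·16 = 384 ≡ 7. So 16^3 ≡ 7 (mod 29).
Hence f⁻¹(16) = 7.

7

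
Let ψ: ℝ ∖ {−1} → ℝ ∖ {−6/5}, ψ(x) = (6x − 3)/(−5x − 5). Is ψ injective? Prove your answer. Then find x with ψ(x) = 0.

Suppose ψ(a) = ψ(b). Cross-multiplying: (6a − 3)(−5b − 5) = (6b − 3)(−5a − 5).
Expanding both sides and cancelling the symmetric terms leaves −45·(a − b) = 0. Since −45 ≠ 0, a = b. Therefore ψ is injective.
Solving ψ(x) = 0: cross-multiplying gives 6x − 3 = 0(−5x − 5), which rearranges to 6x = 3, so x = 1/2.

1/2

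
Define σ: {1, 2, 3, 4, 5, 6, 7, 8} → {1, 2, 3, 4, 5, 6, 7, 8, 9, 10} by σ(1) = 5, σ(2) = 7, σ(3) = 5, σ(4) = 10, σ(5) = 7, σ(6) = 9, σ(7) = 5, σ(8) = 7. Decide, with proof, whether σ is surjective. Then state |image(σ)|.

No element maps to 1, so σ is not surjective.
The image of σ is {5, 7, 9, 10}, which has 4 elements.

4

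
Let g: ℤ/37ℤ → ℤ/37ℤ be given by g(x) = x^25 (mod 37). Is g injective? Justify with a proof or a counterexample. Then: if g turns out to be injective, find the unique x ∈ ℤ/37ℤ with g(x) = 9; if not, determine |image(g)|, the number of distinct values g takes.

Since 37 is prime, the nonzero elements of ℤ/37ℤ form a cyclic group of order 36.
As gcd(25, 36) = 1, raising to the 25th power is a bijection on this group: if u^25 ≡ v^25 then (uv^{−1})^25 = 1, and the only element of order dividing gcd(25, 36) = 1 is 1, so u = v.
With g(0) = 0 this makes g injective on all of ℤ/37ℤ, hence bijective (finite equal-size domain and codomain). In particular g is injective.
Since g is injective, we find the preimage of 9. The inverse of x ↦ x^25 on (ℤ/37ℤ)^× is x ↦ x^13, because 25·13 = 325 = 9·36 + 1 ≡ 1 (mod 36) and x^{36} = 1 for x ≠ 0 (Fermat). So g⁻¹(9) = 9^13 mod 37.
Repeated squaring mod 37: 9^1 ≡ 9, 9^2 ≡ 9² = 81 ≡ 7, 9^4 ≡ 7² = 49 ≡ 12, 9^8 ≡ 12² = 144 ≡ 33. Since 13 = 8 + 4 + 1, 9^13 ≡ 33·12·9: 33·12 = 396 ≡ 26, then 26·9 = 234 ≡ 12. So 9^13 ≡ 12 (mod 37).
Hence g⁻¹(9) = 12.

12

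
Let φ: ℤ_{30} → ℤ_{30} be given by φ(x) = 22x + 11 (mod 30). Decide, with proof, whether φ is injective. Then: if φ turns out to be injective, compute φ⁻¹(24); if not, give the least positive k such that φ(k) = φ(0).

15

We have gcd(22, 30) = 2 > 1. Taking s = 0 and t = 15: φ(0) = 11 and φ(15) = 22·15 + 11 = 341 ≡ 11 (mod 30).
So φ(0) = φ(15) while 0 ≠ 15, hence φ is not injective.
Since φ is not injective, we find the least positive k with φ(k) = φ(0): this means 22k ≡ 0 (mod 30), i.e. 30 ∣ 22k. Since gcd(22, 30) = 2, dividing through by 2 this holds exactly when 15 ∣ 11k, and as gcd(11, 15) = 1, exactly when 15 ∣ k.
The smallest positive such k is 15.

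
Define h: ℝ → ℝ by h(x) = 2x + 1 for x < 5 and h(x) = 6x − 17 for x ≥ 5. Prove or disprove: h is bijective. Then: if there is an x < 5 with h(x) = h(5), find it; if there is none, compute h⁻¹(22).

13/2

Both pieces are strictly increasing (slopes 2 and 6), so each is injective on its own interval.
The left piece maps (−∞, 5) onto (−∞, 11); the right piece maps [5, ∞) onto [13, ∞).
The images leave a gap (11 has no preimage), so h is not surjective, hence not bijective.
Because the two images are disjoint, no x < 5 has h(x) = h(5), so we compute h⁻¹(22): 22 lies in [13, ∞), so solve 6x − 17 = 22: x = (22 + 17)/6 = 13/2.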